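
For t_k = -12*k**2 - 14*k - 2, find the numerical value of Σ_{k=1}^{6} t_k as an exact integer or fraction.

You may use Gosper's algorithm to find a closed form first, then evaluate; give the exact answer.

Σ = -1398

t_(k+1)/t_k = (6*k**2 + 19*k + 14)/(6*k**2 + 7*k + 1).
Normal form (A,B,C) = (1, 1, k**2 + 7*k/6 + 1/6).
Solve (1)·f(k+1) − (1)·f(k) = k**2 + 7*k/6 + 1/6.
d = 3 from the (0,0,2) case.
A polynomial solution: f(k) = k*(k + 1)*(4*k - 3)/12.
So s_k = (B(k−1)f/C)·t_k = (k*(4*k - 3)/(2*(6*k + 1)))·t_k = k*(-4*k**2 - k + 3).
Verify: -12*k**2 - 14*k - 2 matches t_k.
Sum = s_(7) − s_(1); s_(7) = -1400, s_(1) = -2 ⇒ -1398.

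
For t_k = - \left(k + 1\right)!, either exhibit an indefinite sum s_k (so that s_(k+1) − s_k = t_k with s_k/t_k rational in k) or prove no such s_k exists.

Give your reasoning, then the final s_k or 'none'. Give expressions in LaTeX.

none — t_k is not Gosper-summable

Ratio r(k) = k + 2.
So A=k + 2 and B=1, with C=1.
Need (k + 2)·f(k+1) − (1)·f(k) = 1.
Degrees (1,0,0) ⇒ d ≤ -1.
Bound -1 < 0, so the key equation has no polynomial solution.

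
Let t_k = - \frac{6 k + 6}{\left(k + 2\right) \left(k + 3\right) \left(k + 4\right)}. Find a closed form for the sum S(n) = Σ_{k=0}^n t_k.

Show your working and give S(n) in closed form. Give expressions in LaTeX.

r(k) = (k + 2)**2/((k + 1)*(k + 5)) after simplifying.
Gosper form: A/B · C(k+1)/C(k) with A=k + 2, B=k + 5, C=k + 1.
Solve (k + 2)·f(k+1) − (k + 4)·f(k) = k + 1.
deg f ≤ 2 (via 1,1,1).
Solve for f: f(k) = k*(k + 1)/4 (degree 2 ≤ 2).
So s_k = (B(k−1)f/C)·t_k = (k*(k + 4)/4)·t_k = -3*k*(k + 1)/(2*(k + 2)*(k + 3)).
Check: Δs_k = 6*(-k - 1)/(k**3 + 9*k**2 + 26*k + 24). ✓
Σ_(k=0)^n t_k = s_(n+1) − s_(0) = (3*(-n**2 - 3*n - 2)/(2*(n**2 + 7*n + 12))) − (0), i.e. 3*(-n**2 - 3*n - 2)/(2*(n**2 + 7*n + 12)).

S(n) = \frac{3 \left(- n^{2} - 3 n - 2\right)}{2 \left(n^{2} + 7 n + 12\right)}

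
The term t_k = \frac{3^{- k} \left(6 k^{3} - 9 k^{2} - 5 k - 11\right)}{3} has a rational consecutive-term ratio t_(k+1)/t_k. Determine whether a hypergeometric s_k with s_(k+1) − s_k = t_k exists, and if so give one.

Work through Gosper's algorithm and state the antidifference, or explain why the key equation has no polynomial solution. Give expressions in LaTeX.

t_(k+1)/t_k = (6*k**3 + 9*k**2 - 5*k - 19)/(3*(6*k**3 - 9*k**2 - 5*k - 11)).
So A=1/3 and B=1, with C=k**3 - 3*k**2/2 - 5*k/6 - 11/6.
Key eq: (1/3)·f(k+1) = (1)·f(k) + (k**3 - 3*k**2/2 - 5*k/6 - 11/6).
From deg A=0, deg B=0, deg C=3: d=3.
Solving with deg f ≤ 3: f(k) = -(3*k**3 + 2*k - 3)/2.
So s_k = (B(k−1)f/C)·t_k = (-3*(3*k**3 + 2*k - 3)/(6*k**3 - 9*k**2 - 5*k - 11))·t_k = (-3*k**3 - 2*k + 3)/3**k.
Check: Δs_k = (6*k**3 - 9*k**2 - 5*k - 11)/(3*3**k). ✓

s_k = 3^{- k} \left(- 3 k^{3} - 2 k + 3\right)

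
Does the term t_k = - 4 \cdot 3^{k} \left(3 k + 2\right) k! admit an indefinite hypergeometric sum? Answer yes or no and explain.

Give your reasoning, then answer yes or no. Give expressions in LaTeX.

Yes. s_k = - 4 \cdot 3^{k} k!.

r(k) = 3*(k + 1)*(3*k + 5)/(3*k + 2) after simplifying.
Normal form (A,B,C) = (3*k + 3, 1, k + 2/3).
Need (3*k + 3)·f(k+1) − (1)·f(k) = k + 2/3.
Bound: deg f ≤ 0.
Coefficient equations give f(k) = 1/3.
Certificate R = B(k−1)f/C = 1/(3*k + 2) gives s_k = -4*3**k*factorial(k).
Check: Δs_k = -4*3**k*(3*k + 2)*factorial(k). ✓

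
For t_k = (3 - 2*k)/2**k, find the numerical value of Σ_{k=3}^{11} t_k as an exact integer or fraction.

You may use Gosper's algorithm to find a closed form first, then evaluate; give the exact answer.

Σ = -2537/2048

The ratio is (2*k - 1)/(2*(2*k - 3)).
Normal form (A,B,C) = (1/2, 1, k - 3/2).
Set up (1/2)·f(k+1) − (1)·f(k) − (k - 3/2) = 0.
Degrees (0,0,1) ⇒ d ≤ 1.
Solving with deg f ≤ 1: f(k) = 1 - 2*k.
R(k) = B(k−1)·f(k)/C(k) = -2*(2*k - 1)/(2*k - 3); s_k = R·t_k = 2*(2*k - 1)/2**k.
Δs = (3 - 2*k)/2**k, as required.
Σ_(k=3)^(11) t_k = s_(12) − s_(3) = 23/2048 − (5/4) = -2537/2048.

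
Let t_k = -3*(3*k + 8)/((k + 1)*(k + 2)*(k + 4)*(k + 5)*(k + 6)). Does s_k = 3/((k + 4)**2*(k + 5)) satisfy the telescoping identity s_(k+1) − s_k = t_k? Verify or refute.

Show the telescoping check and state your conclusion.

s_(k+1) = 3/((k + 5)**2*(k + 6))
s_(k+1) − s_k = 3*((k + 4)**2 - (k + 5)*(k + 6))/((k + 4)**2*(k + 5)**2*(k + 6))
(s_(k+1) − s_k) − t_k = 36*(k**2 + 7*k + 11)/(k**7 + 27*k**6 + 303*k**5 + 1821*k**4 + 6276*k**3 + 12252*k**2 + 12320*k + 4800)

Invalid: residual 36*(k**2 + 7*k + 11)/(k**7 + 27*k**6 + 303*k**5 + 1821*k**4 + 6276*k**3 + 12252*k**2 + 12320*k + 4800) ≠ 0.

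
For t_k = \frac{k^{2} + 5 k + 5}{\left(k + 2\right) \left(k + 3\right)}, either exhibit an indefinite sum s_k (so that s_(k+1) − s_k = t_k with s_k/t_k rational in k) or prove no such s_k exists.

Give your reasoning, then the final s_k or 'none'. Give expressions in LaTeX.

s_k = \frac{k \left(2 k + 3\right)}{2 \left(k + 2\right)}

t_(k+1)/t_k = (k + 2)*(5*k + (k + 1)**2 + 10)/((k + 4)*(k**2 + 5*k + 5)).
So A=k + 2 and B=k + 4, with C=k**2 + 5*k + 5.
Set up (k + 2)·f(k+1) − (k + 3)·f(k) − (k**2 + 5*k + 5) = 0.
Degrees (1,1,2) ⇒ d ≤ 2.
Coefficient equations give f(k) = k*(2*k + 3)/2.
Certificate R = B(k−1)f/C = k*(k + 3)*(2*k + 3)/(2*(k**2 + 5*k + 5)) gives s_k = k*(2*k + 3)/(2*(k + 2)).
Check: Δs_k = (k**2 + 5*k + 5)/(k**2 + 5*k + 6). ✓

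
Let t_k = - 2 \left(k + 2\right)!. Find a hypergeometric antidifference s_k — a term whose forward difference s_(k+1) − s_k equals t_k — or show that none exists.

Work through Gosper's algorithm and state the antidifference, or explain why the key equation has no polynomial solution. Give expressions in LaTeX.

Compute t_(k+1)/t_k: get k + 3.
Factor: A=k + 3; B=1; C=1.
Need (k + 3)·f(k+1) − (1)·f(k) = 1.
Bound: deg f ≤ -1.
deg f ≤ -1 is impossible — no certificate.

not Gosper-summable; s_k does not exist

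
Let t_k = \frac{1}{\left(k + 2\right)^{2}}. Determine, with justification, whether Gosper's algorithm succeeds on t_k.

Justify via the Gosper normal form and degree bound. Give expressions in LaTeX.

No; the coefficient equations for f are inconsistent.

Compute t_(k+1)/t_k: get (k + 2)**2/(k + 3)**2.
Factor: A=k**2 + 4*k + 4; B=k**2 + 6*k + 9; C=1.
Need (k**2 + 4*k + 4)·f(k+1) − (k**2 + 4*k + 4)·f(k) = 1.
d = 0 from the (2,2,0) case.
Generic f = c0 gives residual -1; -1 = 0 cannot hold, so t_k is not Gosper-summable.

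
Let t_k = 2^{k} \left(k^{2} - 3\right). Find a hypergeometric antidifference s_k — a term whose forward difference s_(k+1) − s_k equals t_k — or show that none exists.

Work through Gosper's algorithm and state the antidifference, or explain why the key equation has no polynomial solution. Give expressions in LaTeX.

s_k = 2^{k} \left(k^{2} - 4 k + 3\right)

r(k) = 2*((k + 1)**2 - 3)/(k**2 - 3) after simplifying.
Gosper form: A/B · C(k+1)/C(k) with A=2, B=1, C=k**2 - 3.
Set up (2)·f(k+1) − (1)·f(k) − (k**2 - 3) = 0.
From deg A=0, deg B=0, deg C=2: d=2.
Solving with deg f ≤ 2: f(k) = (k - 3)*(k - 1).
Get s_k = R·t_k = 2**k*(k**2 - 4*k + 3) with R(k) = B(k−1)f(k)/C(k) = (k - 3)*(k - 1)/(k**2 - 3).
Δs = 2**k*(k**2 - 3), as required.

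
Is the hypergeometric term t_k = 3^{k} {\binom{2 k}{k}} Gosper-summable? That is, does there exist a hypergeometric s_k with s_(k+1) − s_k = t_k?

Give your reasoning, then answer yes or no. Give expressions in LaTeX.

Ratio r(k) = 6*(2*k + 1)/(k + 1).
Normal form (A,B,C) = (12*k + 6, k + 1, 1).
Need (12*k + 6)·f(k+1) − (k)·f(k) = 1.
From deg A=1, deg B=1, deg C=0: d=-1.
d = -1 < 0 ⇒ no nonzero polynomial f; not summable.

No; the degree bound rules out any f.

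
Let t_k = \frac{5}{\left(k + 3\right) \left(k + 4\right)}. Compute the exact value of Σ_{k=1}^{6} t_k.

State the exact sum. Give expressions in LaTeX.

Σ = 3/4

The ratio is (k + 3)/(k + 5).
So A=k + 3 and B=k + 5, with C=1.
Key eq: (k + 3)·f(k+1) = (k + 4)·f(k) + (1).
Bound: deg f ≤ 1.
Solving with deg f ≤ 1: f(k) = k/3.
Certificate R = B(k−1)f/C = k*(k + 4)/3 gives s_k = 5*k/(3*(k + 3)).
s_(k+1) − s_k = 5/(k**2 + 7*k + 12) = t_k.
Sum = s_(7) − s_(1); s_(7) = 7/6, s_(1) = 5/12 ⇒ 3/4.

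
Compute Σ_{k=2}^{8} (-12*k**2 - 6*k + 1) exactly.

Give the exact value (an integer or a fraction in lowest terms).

Σ = -2639

Compute t_(k+1)/t_k: get (12*k**2 + 30*k + 17)/(12*k**2 + 6*k - 1).
Take A(k)=1, B(k)=1, C(k)=k**2 + k/2 - 1/12.
Key eq: (1)·f(k+1) = (1)·f(k) + (k**2 + k/2 - 1/12).
deg f ≤ 3 (via 0,0,2).
A polynomial solution: f(k) = k*(4*k**2 - 3*k - 2)/12.
So s_k = (B(k−1)f/C)·t_k = (k*(4*k**2 - 3*k - 2)/(12*k**2 + 6*k - 1))·t_k = k*(-4*k**2 + 3*k + 2).
Check: Δs_k = -12*k**2 - 6*k + 1. ✓
Telescoping: Σ = s_(9) − s_(2) = -2655 − (-16) = -2639.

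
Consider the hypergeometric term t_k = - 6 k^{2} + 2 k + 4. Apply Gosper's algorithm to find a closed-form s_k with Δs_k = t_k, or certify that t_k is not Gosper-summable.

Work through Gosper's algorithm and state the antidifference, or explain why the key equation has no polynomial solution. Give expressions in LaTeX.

Step 1: r(k) = k*(3*k + 5)/(3*k**2 - k - 2).
Gosper form: A/B · C(k+1)/C(k) with A=1, B=1, C=k**2 - k/3 - 2/3.
f must satisfy (1)·f(k+1) − (1)·f(k) = k**2 - k/3 - 2/3.
deg f ≤ 3 (via 0,0,2).
A polynomial solution: f(k) = k*(k**2 - 2*k - 1)/3.
So s_k = (B(k−1)f/C)·t_k = (k*(k**2 - 2*k - 1)/((k - 1)*(3*k + 2)))·t_k = 2*k*(-k**2 + 2*k + 1).
Δs = -6*k**2 + 2*k + 4, as required.

s_k = 2 k \left(- k^{2} + 2 k + 1\right)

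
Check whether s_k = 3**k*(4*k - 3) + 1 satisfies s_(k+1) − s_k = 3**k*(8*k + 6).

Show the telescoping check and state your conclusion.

Valid — Δs_k = t_k.

s_(k+1) = 3**(k + 1)*(4*k + 1) + 1
s_(k+1) − s_k = 3**k*(8*k + 6)
(s_(k+1) − s_k) − t_k = 0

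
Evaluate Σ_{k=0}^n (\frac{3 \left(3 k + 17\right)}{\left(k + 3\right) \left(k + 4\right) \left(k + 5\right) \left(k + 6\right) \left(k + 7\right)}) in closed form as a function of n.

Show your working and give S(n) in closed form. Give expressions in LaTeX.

t_(k+1)/t_k = (k + 3)*(3*k + 20)/((k + 8)*(3*k + 17)).
Normal form (A,B,C) = (k + 3, k + 8, k + 17/3).
Need (k + 3)·f(k+1) − (k + 7)·f(k) = k + 17/3.
Degrees (1,1,1) ⇒ d ≤ 4.
Solve for f: f(k) = k*(k + 5)*(k**2 + 13*k + 54)/216 (degree 4 ≤ 4).
Then R = B(k−1)f/C = k*(k + 5)*(k + 7)*(k**2 + 13*k + 54)/(72*(3*k + 17)), so s_k = R(k)·t_k = k*(k**2 + 13*k + 54)/(24*(k**3 + 13*k**2 + 54*k + 72)).
s_(k+1) − s_k = 3*(3*k + 17)/(k**5 + 25*k**4 + 245*k**3 + 1175*k**2 + 2754*k + 2520) = t_k.
s_(n+1) = (n**3 + 16*n**2 + 83*n + 68)/(24*(n**3 + 16*n**2 + 83*n + 140)) and s_(0) = 0, so S(n) = (n**3 + 16*n**2 + 83*n + 68)/(24*(n**3 + 16*n**2 + 83*n + 140)).

S(n) = \frac{n^{3} + 16 n^{2} + 83 n + 68}{24 \left(n^{3} + 16 n^{2} + 83 n + 140\right)}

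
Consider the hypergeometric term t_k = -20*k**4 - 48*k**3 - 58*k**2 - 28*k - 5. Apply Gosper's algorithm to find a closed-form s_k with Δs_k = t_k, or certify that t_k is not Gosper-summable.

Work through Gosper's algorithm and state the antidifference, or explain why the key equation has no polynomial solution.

s_k = k**2*(-4*k**3 - 2*k**2 - 2*k + 3)

Step 1: r(k) = (20*k**4 + 128*k**3 + 322*k**2 + 368*k + 159)/(20*k**4 + 48*k**3 + 58*k**2 + 28*k + 5).
Gosper form: A/B · C(k+1)/C(k) with A=1, B=1, C=k**4 + 12*k**3/5 + 29*k**2/10 + 7*k/5 + 1/4.
Solve (1)·f(k+1) − (1)·f(k) = k**4 + 12*k**3/5 + 29*k**2/10 + 7*k/5 + 1/4.
Degrees (0,0,4) ⇒ d ≤ 5.
Coefficient equations give f(k) = k**2*(4*k**3 + 2*k**2 + 2*k - 3)/20.
Certificate R = B(k−1)f/C = k**2*(4*k**3 + 2*k**2 + 2*k - 3)/(20*k**4 + 48*k**3 + 58*k**2 + 28*k + 5) gives s_k = k**2*(-4*k**3 - 2*k**2 - 2*k + 3).
Verify: -20*k**4 - 48*k**3 - 58*k**2 - 28*k - 5 matches t_k.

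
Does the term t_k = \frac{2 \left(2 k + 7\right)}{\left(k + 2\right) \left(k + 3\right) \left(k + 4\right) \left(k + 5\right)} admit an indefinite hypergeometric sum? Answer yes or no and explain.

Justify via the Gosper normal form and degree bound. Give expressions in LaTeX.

Yes. s_k = \frac{k \left(k + 6\right)}{4 \left(k^{2} + 6 k + 8\right)}.

Step 1: r(k) = (k + 2)*(2*k + 9)/((k + 6)*(2*k + 7)).
Take A(k)=k + 2, B(k)=k + 6, C(k)=k + 7/2.
Need (k + 2)·f(k+1) − (k + 5)·f(k) = k + 7/2.
Degrees (1,1,1) ⇒ d ≤ 3.
A polynomial solution: f(k) = k*(k + 3)*(k + 6)/16.
So s_k = (B(k−1)f/C)·t_k = (k*(k + 3)*(k + 5)*(k + 6)/(8*(2*k + 7)))·t_k = k*(k + 6)/(4*(k**2 + 6*k + 8)).
s_(k+1) − s_k = 2*(2*k + 7)/(k**4 + 14*k**3 + 71*k**2 + 154*k + 120) = t_k.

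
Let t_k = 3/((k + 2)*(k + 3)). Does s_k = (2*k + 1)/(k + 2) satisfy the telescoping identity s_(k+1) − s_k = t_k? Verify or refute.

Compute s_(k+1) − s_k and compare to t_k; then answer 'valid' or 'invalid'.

s_(k+1) = (2*k + 3)/(k + 3)
s_(k+1) − s_k = 3/(k**2 + 5*k + 6)
(s_(k+1) − s_k) − t_k = 0

Valid — Δs_k = t_k.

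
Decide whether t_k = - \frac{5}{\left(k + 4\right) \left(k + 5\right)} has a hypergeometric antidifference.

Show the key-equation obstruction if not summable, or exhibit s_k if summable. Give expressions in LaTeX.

Yes. s_k = - \frac{5 k}{4 k + 16}.

The ratio is (k + 4)/(k + 6).
A = k + 4, B = k + 6, C = 1.
Solve (k + 4)·f(k+1) − (k + 5)·f(k) = 1.
Degrees (1,1,0) ⇒ d ≤ 1.
Solve for f: f(k) = k/4 (degree 1 ≤ 1).
Then R = B(k−1)f/C = k*(k + 5)/4, so s_k = R(k)·t_k = -5*k/(4*k + 16).
Check: Δs_k = -5/(k**2 + 9*k + 20). ✓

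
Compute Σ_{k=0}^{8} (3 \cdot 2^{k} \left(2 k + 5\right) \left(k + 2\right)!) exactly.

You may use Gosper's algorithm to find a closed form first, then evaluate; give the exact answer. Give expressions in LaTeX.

Compute t_(k+1)/t_k: get 2*(k + 3)*(2*k + 7)/(2*k + 5).
Take A(k)=2*k + 6, B(k)=1, C(k)=k + 5/2.
Solve (2*k + 6)·f(k+1) − (1)·f(k) = k + 5/2.
deg f ≤ 0 (via 1,0,1).
Coefficient equations give f(k) = 1/2.
R(k) = B(k−1)·f(k)/C(k) = 1/(2*k + 5); s_k = R·t_k = 3*2**k*factorial(k + 2).
Verify: 3*2**k*(2*k + 5)*factorial(k + 2) matches t_k.
Σ_(k=0)^(8) t_k = s_(9) − s_(0) = 61312204800 − (6) = 61312204794.

Σ = 61312204794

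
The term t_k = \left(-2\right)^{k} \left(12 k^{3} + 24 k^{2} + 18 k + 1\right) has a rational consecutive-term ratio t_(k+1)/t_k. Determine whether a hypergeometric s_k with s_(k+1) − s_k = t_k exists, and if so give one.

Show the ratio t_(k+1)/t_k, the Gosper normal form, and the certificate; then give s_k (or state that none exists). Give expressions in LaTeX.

s_k = \left(-2\right)^{k} \left(- 4 k^{3} + 2 k + 1\right)

Compute t_(k+1)/t_k: get 2*(-12*k**3 - 60*k**2 - 102*k - 55)/(12*k**3 + 24*k**2 + 18*k + 1).
Take A(k)=-2, B(k)=1, C(k)=k**3 + 2*k**2 + 3*k/2 + 1/12.
f must satisfy (-2)·f(k+1) − (1)·f(k) = k**3 + 2*k**2 + 3*k/2 + 1/12.
deg f ≤ 3 (via 0,0,3).
Solve for f: f(k) = -(4*k**3 - 2*k - 1)/12 (degree 3 ≤ 3).
Then R = B(k−1)f/C = -(4*k**3 - 2*k - 1)/(12*k**3 + 24*k**2 + 18*k + 1), so s_k = R(k)·t_k = (-2)**k*(-4*k**3 + 2*k + 1).
Verify: (-2)**k*(12*k**3 + 24*k**2 + 18*k + 1) matches t_k.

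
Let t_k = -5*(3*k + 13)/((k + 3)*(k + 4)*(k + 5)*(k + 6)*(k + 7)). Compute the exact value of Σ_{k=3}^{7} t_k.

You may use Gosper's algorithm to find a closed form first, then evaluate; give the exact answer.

Σ = -3925/432432

Step 1: r(k) = (k + 3)*(3*k + 16)/((k + 8)*(3*k + 13)).
Gosper form: A/B · C(k+1)/C(k) with A=k + 3, B=k + 8, C=k + 13/3.
f must satisfy (k + 3)·f(k+1) − (k + 7)·f(k) = k + 13/3.
d = 4 from the (1,1,1) case.
A polynomial solution: f(k) = k*(k + 4)*(k**2 + 14*k + 63)/270.
So s_k = (B(k−1)f/C)·t_k = (k*(k + 4)*(k + 7)*(k**2 + 14*k + 63)/(90*(3*k + 13)))·t_k = k*(-k**2 - 14*k - 63)/(18*(k**3 + 14*k**2 + 63*k + 90)).
Check: Δs_k = 5*(-3*k - 13)/(k**5 + 25*k**4 + 245*k**3 + 1175*k**2 + 2754*k + 2520). ✓
Telescoping: Σ = s_(8) − s_(3) = -478/9009 − (-19/432) = -3925/432432.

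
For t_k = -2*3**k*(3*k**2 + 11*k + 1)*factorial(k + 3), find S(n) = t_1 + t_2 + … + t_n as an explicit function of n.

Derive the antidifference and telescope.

Step 1: r(k) = 3*(3*k**3 + 29*k**2 + 83*k + 60)/(3*k**2 + 11*k + 1).
Normal form (A,B,C) = (3*k + 12, 1, k**2 + 11*k/3 + 1/3).
Need (3*k + 12)·f(k+1) − (1)·f(k) = k**2 + 11*k/3 + 1/3.
Degrees (1,0,2) ⇒ d ≤ 1.
Match coefficients ⇒ f(k) = (k - 1)/3.
So s_k = (B(k−1)f/C)·t_k = ((k - 1)/(3*k**2 + 11*k + 1))·t_k = -2*3**k*(k - 1)*factorial(k + 3).
s_(k+1) − s_k = -2*3**k*(3*k**2 + 11*k + 1)*factorial(k + 3) = t_k.
Σ_(k=1)^n t_k = s_(n+1) − s_(1) = (-6*3**n*n*factorial(n + 4)) − (0), i.e. -6*3**n*n*factorial(n + 4).

S(n) = -6*3**n*n*factorial(n + 4)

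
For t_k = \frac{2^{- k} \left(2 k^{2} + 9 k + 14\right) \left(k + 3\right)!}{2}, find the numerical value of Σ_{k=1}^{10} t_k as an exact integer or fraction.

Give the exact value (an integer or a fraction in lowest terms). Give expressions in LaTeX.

Ratio r(k) = (k + 4)*(9*k + 2*(k + 1)**2 + 23)/(2*(2*k**2 + 9*k + 14)).
Normal form (A,B,C) = (k/2 + 2, 1, k**2 + 9*k/2 + 7).
f must satisfy (k/2 + 2)·f(k+1) − (1)·f(k) = k**2 + 9*k/2 + 7.
From deg A=1, deg B=0, deg C=2: d=1.
Solve for f: f(k) = 2*k + 3 (degree 1 ≤ 1).
So s_k = (B(k−1)f/C)·t_k = (2*(2*k + 3)/(2*k**2 + 9*k + 14))·t_k = (2*k + 3)*factorial(k + 3)/2**k.
Verify: (2*k**2 + 9*k + 14)*factorial(k + 3)/(2*2**k) matches t_k.
Evaluate s at k=11 and k=1: 1064188125 and 60; difference 1064188065.

Σ = 1064188065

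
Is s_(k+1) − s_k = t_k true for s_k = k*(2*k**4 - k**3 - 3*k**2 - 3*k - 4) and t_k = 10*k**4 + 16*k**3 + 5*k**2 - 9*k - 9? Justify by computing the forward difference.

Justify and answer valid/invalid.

s_(k+1) = 2*k**5 + 9*k**4 + 13*k**3 + 2*k**2 - 13*k - 9
s_(k+1) − s_k = 10*k**4 + 16*k**3 + 5*k**2 - 9*k - 9
(s_(k+1) − s_k) − t_k = 0

Valid: the claim telescopes to t_k.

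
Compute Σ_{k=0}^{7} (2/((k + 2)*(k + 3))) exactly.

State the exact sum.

r(k) = (k + 2)/(k + 4) after simplifying.
Normal form (A,B,C) = (k + 2, k + 4, 1).
Need (k + 2)·f(k+1) − (k + 3)·f(k) = 1.
Degrees (1,1,0) ⇒ d ≤ 1.
A polynomial solution: f(k) = k/2.
Get s_k = R·t_k = k/(k + 2) with R(k) = B(k−1)f(k)/C(k) = k*(k + 3)/2.
Verify: 2/(k**2 + 5*k + 6) matches t_k.
Telescoping: Σ = s_(8) − s_(0) = 4/5 − (0) = 4/5.

Σ = 4/5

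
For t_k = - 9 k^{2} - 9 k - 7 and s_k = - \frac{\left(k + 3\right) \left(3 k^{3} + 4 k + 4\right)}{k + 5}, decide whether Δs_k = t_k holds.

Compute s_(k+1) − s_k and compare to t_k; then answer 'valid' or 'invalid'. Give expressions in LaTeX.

Invalid: residual \frac{2 \left(6 k^{3} + 54 k^{2} + 48 k + 31\right)}{k^{2} + 11 k + 30} ≠ 0.

s_(k+1) = -(k + 4)*(4*k + 3*(k + 1)**3 + 8)/(k + 6)
s_(k+1) − s_k = (-9*k**4 - 96*k**3 - 268*k**2 - 251*k - 148)/(k**2 + 11*k + 30)
(s_(k+1) − s_k) − t_k = 2*(6*k**3 + 54*k**2 + 48*k + 31)/(k**2 + 11*k + 30)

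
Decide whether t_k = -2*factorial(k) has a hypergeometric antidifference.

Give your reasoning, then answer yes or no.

No. Not Gosper-summable.

t_(k+1)/t_k = k + 1.
Factor: A=k + 1; B=1; C=1.
Key eq: (k + 1)·f(k+1) = (1)·f(k) + (1).
deg f ≤ -1 (via 1,0,0).
d = -1 < 0 ⇒ no nonzero polynomial f; not summable.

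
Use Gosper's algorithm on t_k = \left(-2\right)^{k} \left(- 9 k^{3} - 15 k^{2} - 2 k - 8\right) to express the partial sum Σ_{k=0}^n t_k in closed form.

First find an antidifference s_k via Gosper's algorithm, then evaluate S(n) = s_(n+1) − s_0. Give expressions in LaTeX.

t_(k+1)/t_k = 2*(-9*k**3 - 42*k**2 - 59*k - 34)/(9*k**3 + 15*k**2 + 2*k + 8).
Normal form (A,B,C) = (-2, 1, k**3 + 5*k**2/3 + 2*k/9 + 8/9).
Solve (-2)·f(k+1) − (1)·f(k) = k**3 + 5*k**2/3 + 2*k/9 + 8/9.
From deg A=0, deg B=0, deg C=3: d=3.
Solving with deg f ≤ 3: f(k) = -(3*k**3 - k**2 - 4*k + 4)/9.
Certificate R = B(k−1)f/C = -(3*k**3 - k**2 - 4*k + 4)/(9*k**3 + 15*k**2 + 2*k + 8) gives s_k = (-2)**k*(3*k**3 - k**2 - 4*k + 4).
Check: Δs_k = (-2)**k*(-9*k**3 - 15*k**2 - 2*k - 8). ✓
Telescope: S(n) = s_(n+1) − s_(0) = (-2)**(n + 1)*(3*n**3 + 8*n**2 + 3*n + 2) − (4) = -6*(-2)**n*n**3 - 16*(-2)**n*n**2 - 6*(-2)**n*n - 4*(-2)**n - 4.

S(n) = - 6 \left(-2\right)^{n} n^{3} - 16 \left(-2\right)^{n} n^{2} - 6 \left(-2\right)^{n} n - 4 \left(-2\right)^{n} - 4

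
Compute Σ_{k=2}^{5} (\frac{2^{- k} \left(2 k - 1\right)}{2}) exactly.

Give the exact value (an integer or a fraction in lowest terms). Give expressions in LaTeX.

Σ = 67/64

t_(k+1)/t_k = (2*k + 1)/(2*(2*k - 1)).
Take A(k)=1/2, B(k)=1, C(k)=k - 1/2.
Solve (1/2)·f(k+1) − (1)·f(k) = k - 1/2.
deg f ≤ 1 (via 0,0,1).
Match coefficients ⇒ f(k) = -2*k - 1.
Get s_k = R·t_k = (-2*k - 1)/2**k with R(k) = B(k−1)f(k)/C(k) = -2*(2*k + 1)/(2*k - 1).
Δs = (2*k - 1)/(2*2**k), as required.
Telescoping: Σ = s_(6) − s_(2) = -13/64 − (-5/4) = 67/64.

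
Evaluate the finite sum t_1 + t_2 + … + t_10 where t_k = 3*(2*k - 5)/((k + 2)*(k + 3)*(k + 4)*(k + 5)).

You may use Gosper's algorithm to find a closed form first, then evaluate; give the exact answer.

Σ = -1/91

t_(k+1)/t_k = (k + 2)*(2*k - 3)/((k + 6)*(2*k - 5)).
A = k + 2, B = k + 6, C = k - 5/2.
Solve (k + 2)·f(k+1) − (k + 5)·f(k) = k - 5/2.
deg f ≤ 3 (via 1,1,1).
A polynomial solution: f(k) = -k*(k**2 + 9*k + 50)/48.
Get s_k = R·t_k = k*(-k**2 - 9*k - 50)/(8*(k + 2)*(k + 3)*(k + 4)) with R(k) = B(k−1)f(k)/C(k) = -k*(k + 5)*(k**2 + 9*k + 50)/(24*(2*k - 5)).
s_(k+1) − s_k = 3*(2*k - 5)/(k**4 + 14*k**3 + 71*k**2 + 154*k + 120) = t_k.
Sum = s_(11) − s_(1); s_(11) = -99/728, s_(1) = -1/8 ⇒ -1/91.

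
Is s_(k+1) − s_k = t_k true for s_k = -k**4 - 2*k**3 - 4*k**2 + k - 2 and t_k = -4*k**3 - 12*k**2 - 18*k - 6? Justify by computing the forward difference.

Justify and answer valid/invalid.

valid; difference matches t_k

s_(k+1) = -k**4 - 6*k**3 - 16*k**2 - 17*k - 8
s_(k+1) − s_k = -4*k**3 - 12*k**2 - 18*k - 6
(s_(k+1) − s_k) − t_k = 0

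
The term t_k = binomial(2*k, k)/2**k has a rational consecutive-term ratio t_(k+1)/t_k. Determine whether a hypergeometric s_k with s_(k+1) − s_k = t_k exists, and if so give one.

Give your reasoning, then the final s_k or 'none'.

no hypergeometric antidifference exists

Ratio r(k) = (2*k + 1)/(k + 1).
A = 2*k + 1, B = k + 1, C = 1.
f must satisfy (2*k + 1)·f(k+1) − (k)·f(k) = 1.
Bound: deg f ≤ -1.
Bound -1 < 0, so the key equation has no polynomial solution.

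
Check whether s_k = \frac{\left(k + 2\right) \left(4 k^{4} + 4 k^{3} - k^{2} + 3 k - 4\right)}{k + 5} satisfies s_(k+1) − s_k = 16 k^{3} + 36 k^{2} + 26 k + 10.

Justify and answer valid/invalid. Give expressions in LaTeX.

s_(k+1) = (4*k**5 + 32*k**4 + 95*k**3 + 134*k**2 + 93*k + 18)/(k + 6)
s_(k+1) − s_k = (16*k**5 + 176*k**4 + 566*k**3 + 755*k**2 + 479*k + 138)/(k**2 + 11*k + 30)
(s_(k+1) − s_k) − t_k = 3*(-12*k**4 - 112*k**3 - 207*k**2 - 137*k - 54)/(k**2 + 11*k + 30)

Invalid: residual \frac{3 \left(- 12 k^{4} - 112 k^{3} - 207 k^{2} - 137 k - 54\right)}{k^{2} + 11 k + 30} ≠ 0.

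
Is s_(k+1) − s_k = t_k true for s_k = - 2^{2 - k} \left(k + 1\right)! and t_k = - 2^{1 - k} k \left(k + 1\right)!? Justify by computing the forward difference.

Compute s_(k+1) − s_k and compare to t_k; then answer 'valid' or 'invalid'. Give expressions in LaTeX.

valid; difference matches t_k

s_(k+1) = -2**(1 - k)*factorial(k + 2)
s_(k+1) − s_k = -2**(1 - k)*k*factorial(k + 1)
(s_(k+1) − s_k) − t_k = 0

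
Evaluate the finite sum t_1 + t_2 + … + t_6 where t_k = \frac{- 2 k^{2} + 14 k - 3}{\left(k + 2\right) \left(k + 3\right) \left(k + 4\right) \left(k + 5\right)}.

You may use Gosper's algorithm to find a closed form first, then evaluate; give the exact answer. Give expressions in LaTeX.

Σ = 137/1980

Compute t_(k+1)/t_k: get -(k + 2)*(14*k - 2*(k + 1)**2 + 11)/((k + 6)*(2*k**2 - 14*k + 3)).
Gosper form: A/B · C(k+1)/C(k) with A=k + 2, B=k + 6, C=k**2 - 7*k + 3/2.
Solve (k + 2)·f(k+1) − (k + 5)·f(k) = k**2 - 7*k + 3/2.
Degrees (1,1,2) ⇒ d ≤ 3.
Solving with deg f ≤ 3: f(k) = k*(k - 37)*(k - 2)/48.
Then R = B(k−1)f/C = k*(k - 37)*(k - 2)*(k + 5)/(24*(2*k**2 - 14*k + 3)), so s_k = R(k)·t_k = k*(-k**2 + 39*k - 74)/(24*(k + 2)*(k + 3)*(k + 4)).
s_(k+1) − s_k = (-2*k**2 + 14*k - 3)/(k**4 + 14*k**3 + 71*k**2 + 154*k + 120) = t_k.
Sum = s_(7) − s_(1); s_(7) = 35/792, s_(1) = -1/40 ⇒ 137/1980.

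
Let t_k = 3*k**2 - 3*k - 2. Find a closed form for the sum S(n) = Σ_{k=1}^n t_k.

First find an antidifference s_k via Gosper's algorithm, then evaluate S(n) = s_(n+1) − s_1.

t_(k+1)/t_k = (3*k**2 + 3*k - 2)/(3*k**2 - 3*k - 2).
Normal form (A,B,C) = (1, 1, k**2 - k - 2/3).
Need (1)·f(k+1) − (1)·f(k) = k**2 - k - 2/3.
deg f ≤ 3 (via 0,0,2).
Solving with deg f ≤ 3: f(k) = k**2*(k - 3)/3.
Get s_k = R·t_k = k**2*(k - 3) with R(k) = B(k−1)f(k)/C(k) = k**2*(k - 3)/(3*k**2 - 3*k - 2).
s_(k+1) − s_k = 3*k**2 - 3*k - 2 = t_k.
Evaluate: s_(n+1) = n**3 - 3*n - 2; subtract s_(1) = -2 ⇒ S(n) = n*(n**2 - 3).

S(n) = n*(n**2 - 3)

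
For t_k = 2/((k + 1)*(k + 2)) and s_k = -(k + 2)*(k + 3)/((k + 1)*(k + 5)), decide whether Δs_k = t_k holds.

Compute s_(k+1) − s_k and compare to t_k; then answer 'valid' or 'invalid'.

Invalid: residual 3*(-k**2 - 7*k - 16)/(k**4 + 14*k**3 + 65*k**2 + 112*k + 60) ≠ 0.

s_(k+1) = -(k + 3)*(k + 4)/((k + 2)*(k + 6))
s_(k+1) − s_k = (-k**2 + k + 12)/(k**4 + 14*k**3 + 65*k**2 + 112*k + 60)
(s_(k+1) − s_k) − t_k = 3*(-k**2 - 7*k - 16)/(k**4 + 14*k**3 + 65*k**2 + 112*k + 60)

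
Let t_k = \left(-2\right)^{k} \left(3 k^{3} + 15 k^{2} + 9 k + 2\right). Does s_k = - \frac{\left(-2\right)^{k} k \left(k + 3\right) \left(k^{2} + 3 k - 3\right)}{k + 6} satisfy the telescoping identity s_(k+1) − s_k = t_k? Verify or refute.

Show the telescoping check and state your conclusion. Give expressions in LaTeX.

Invalid: residual \frac{\left(-2\right)^{k} \left(- 9 k^{4} - 102 k^{3} - 306 k^{2} - 159 k - 36\right)}{k^{2} + 13 k + 42} ≠ 0.

s_(k+1) = 2*(-2)**k*(k + 1)*(k + 4)*(3*k + (k + 1)**2)/(k + 7)
s_(k+1) − s_k = (-2)**k*(3*k**5 + 45*k**4 + 228*k**3 + 443*k**2 + 245*k + 48)/(k**2 + 13*k + 42)
(s_(k+1) − s_k) − t_k = (-2)**k*(-9*k**4 - 102*k**3 - 306*k**2 - 159*k - 36)/(k**2 + 13*k + 42)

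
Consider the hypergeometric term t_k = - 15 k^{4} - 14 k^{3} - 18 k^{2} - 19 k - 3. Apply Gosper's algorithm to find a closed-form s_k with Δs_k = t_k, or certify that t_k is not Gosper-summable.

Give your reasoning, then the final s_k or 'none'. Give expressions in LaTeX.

s_k = k \left(- 3 k^{4} + 4 k^{3} - 4 k^{2} - 4 k + 4\right)

Ratio r(k) = (15*k**4 + 74*k**3 + 150*k**2 + 157*k + 69)/(15*k**4 + 14*k**3 + 18*k**2 + 19*k + 3).
So A=1 and B=1, with C=k**4 + 14*k**3/15 + 6*k**2/5 + 19*k/15 + 1/5.
Solve (1)·f(k+1) − (1)·f(k) = k**4 + 14*k**3/15 + 6*k**2/5 + 19*k/15 + 1/5.
Bound: deg f ≤ 5.
A polynomial solution: f(k) = k*(3*k**4 - 4*k**3 + 4*k**2 + 4*k - 4)/15.
So s_k = (B(k−1)f/C)·t_k = (k*(3*k**4 - 4*k**3 + 4*k**2 + 4*k - 4)/(15*k**4 + 14*k**3 + 18*k**2 + 19*k + 3))·t_k = k*(-3*k**4 + 4*k**3 - 4*k**2 - 4*k + 4).
s_(k+1) − s_k = -15*k**4 - 14*k**3 - 18*k**2 - 19*k - 3 = t_k.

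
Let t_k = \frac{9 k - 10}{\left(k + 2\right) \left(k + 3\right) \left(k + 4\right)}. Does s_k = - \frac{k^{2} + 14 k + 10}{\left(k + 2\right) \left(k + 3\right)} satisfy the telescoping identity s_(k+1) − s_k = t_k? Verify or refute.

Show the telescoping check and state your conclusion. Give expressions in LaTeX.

valid; difference matches t_k

s_(k+1) = (-14*k - (k + 1)**2 - 24)/((k + 3)*(k + 4))
s_(k+1) − s_k = (9*k - 10)/(k**3 + 9*k**2 + 26*k + 24)
(s_(k+1) − s_k) − t_k = 0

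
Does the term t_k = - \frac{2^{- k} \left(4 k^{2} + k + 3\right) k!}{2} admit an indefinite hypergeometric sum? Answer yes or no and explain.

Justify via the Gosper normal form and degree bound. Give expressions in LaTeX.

Yes. s_k = - 2^{- k} \left(4 k + 1\right) k!.

The ratio is (k + 1)*(k + 4*(k + 1)**2 + 4)/(2*(4*k**2 + k + 3)).
Factor: A=k/2 + 1/2; B=1; C=k**2 + k/4 + 3/4.
f must satisfy (k/2 + 1/2)·f(k+1) − (1)·f(k) = k**2 + k/4 + 3/4.
deg f ≤ 1 (via 1,0,2).
A polynomial solution: f(k) = (4*k + 1)/2.
Certificate R = B(k−1)f/C = 2*(4*k + 1)/(4*k**2 + k + 3) gives s_k = -(4*k + 1)*factorial(k)/2**k.
Verify: -(4*k**2 + k + 3)*factorial(k)/(2*2**k) matches t_k.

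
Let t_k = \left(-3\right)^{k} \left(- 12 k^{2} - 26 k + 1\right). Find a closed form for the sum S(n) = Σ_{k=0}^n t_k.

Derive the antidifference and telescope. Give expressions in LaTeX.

S(n) = - 9 \left(-3\right)^{n} n^{2} - 24 \left(-3\right)^{n} n - 3 \left(-3\right)^{n} + 4

t_(k+1)/t_k = 3*(-12*k**2 - 50*k - 37)/(12*k**2 + 26*k - 1).
Gosper form: A/B · C(k+1)/C(k) with A=-3, B=1, C=k**2 + 13*k/6 - 1/12.
Key eq: (-3)·f(k+1) = (1)·f(k) + (k**2 + 13*k/6 - 1/12).
From deg A=0, deg B=0, deg C=2: d=2.
Coefficient equations give f(k) = -(3*k**2 + 2*k - 4)/12.
Then R = B(k−1)f/C = -(3*k**2 + 2*k - 4)/(12*k**2 + 26*k - 1), so s_k = R(k)·t_k = (-3)**k*(3*k**2 + 2*k - 4).
s_(k+1) − s_k = (-3)**k*(-12*k**2 - 26*k + 1) = t_k.
s_(n+1) = (-3)**(n + 1)*(3*n**2 + 8*n + 1) and s_(0) = -4, so S(n) = -9*(-3)**n*n**2 - 24*(-3)**n*n - 3*(-3)**n + 4.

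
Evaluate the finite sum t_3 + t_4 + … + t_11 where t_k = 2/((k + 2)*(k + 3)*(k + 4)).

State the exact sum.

r(k) = (k + 2)/(k + 5) after simplifying.
So A=k + 2 and B=k + 5, with C=1.
Key eq: (k + 2)·f(k+1) = (k + 4)·f(k) + (1).
d = 2 from the (1,1,0) case.
Coefficient equations give f(k) = k*(k + 5)/12.
So s_k = (B(k−1)f/C)·t_k = (k*(k + 4)*(k + 5)/12)·t_k = k*(k + 5)/(6*(k + 2)*(k + 3)).
s_(k+1) − s_k = 2/(k**3 + 9*k**2 + 26*k + 24) = t_k.
Σ_(k=3)^(11) t_k = s_(12) − s_(3) = 17/105 − (2/15) = 1/35.

Σ = 1/35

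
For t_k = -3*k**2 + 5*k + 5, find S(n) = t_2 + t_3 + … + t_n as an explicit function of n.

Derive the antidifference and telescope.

S(n) = -n**3 + n**2 + 7*n - 7

The ratio is (3*k**2 + k - 7)/(3*k**2 - 5*k - 5).
Take A(k)=1, B(k)=1, C(k)=k**2 - 5*k/3 - 5/3.
Need (1)·f(k+1) − (1)·f(k) = k**2 - 5*k/3 - 5/3.
From deg A=0, deg B=0, deg C=2: d=3.
Coefficient equations give f(k) = k*(k**2 - 4*k - 2)/3.
Then R = B(k−1)f/C = k*(k**2 - 4*k - 2)/(3*k**2 - 5*k - 5), so s_k = R(k)·t_k = k*(-k**2 + 4*k + 2).
Δs = -3*k**2 + 5*k + 5, as required.
Evaluate: s_(n+1) = -n**3 + n**2 + 7*n + 5; subtract s_(2) = 12 ⇒ S(n) = -n**3 + n**2 + 7*n - 7.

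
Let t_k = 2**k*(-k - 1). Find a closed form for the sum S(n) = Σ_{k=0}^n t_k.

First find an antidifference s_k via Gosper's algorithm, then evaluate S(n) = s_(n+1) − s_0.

S(n) = -2*2**n*n - 1

Compute t_(k+1)/t_k: get 2*(k + 2)/(k + 1).
Gosper form: A/B · C(k+1)/C(k) with A=2, B=1, C=k + 1.
f must satisfy (2)·f(k+1) − (1)·f(k) = k + 1.
deg f ≤ 1 (via 0,0,1).
Solve for f: f(k) = k - 1 (degree 1 ≤ 1).
So s_k = (B(k−1)f/C)·t_k = ((k - 1)/(k + 1))·t_k = 2**k*(1 - k).
Check: Δs_k = 2**k*(-k - 1). ✓
s_(n+1) = -2**(n + 1)*n and s_(0) = 1, so S(n) = -2*2**n*n - 1.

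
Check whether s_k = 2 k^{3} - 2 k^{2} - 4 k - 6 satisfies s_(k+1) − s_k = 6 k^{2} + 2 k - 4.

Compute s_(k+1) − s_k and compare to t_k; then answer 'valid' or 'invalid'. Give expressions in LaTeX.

valid; difference matches t_k

s_(k+1) = 2*k**3 + 4*k**2 - 2*k - 10
s_(k+1) − s_k = 6*k**2 + 2*k - 4
(s_(k+1) − s_k) − t_k = 0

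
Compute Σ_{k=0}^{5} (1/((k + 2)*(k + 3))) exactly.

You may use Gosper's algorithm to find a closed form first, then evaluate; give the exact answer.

Ratio r(k) = (k + 2)/(k + 4).
Take A(k)=k + 2, B(k)=k + 4, C(k)=1.
Solve (k + 2)·f(k+1) − (k + 3)·f(k) = 1.
d = 1 from the (1,1,0) case.
Match coefficients ⇒ f(k) = k/2.
So s_k = (B(k−1)f/C)·t_k = (k*(k + 3)/2)·t_k = k/(2*(k + 2)).
s_(k+1) − s_k = 1/(k**2 + 5*k + 6) = t_k.
Evaluate s at k=6 and k=0: 3/8 and 0; difference 3/8.

Σ = 3/8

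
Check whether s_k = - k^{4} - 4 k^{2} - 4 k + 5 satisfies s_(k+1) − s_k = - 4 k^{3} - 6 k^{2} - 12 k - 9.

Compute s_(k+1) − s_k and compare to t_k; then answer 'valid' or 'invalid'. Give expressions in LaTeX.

Valid: the claim telescopes to t_k.

s_(k+1) = -4*k - (k + 1)**4 - 4*(k + 1)**2 + 1
s_(k+1) − s_k = -4*k**3 - 6*k**2 - 12*k - 9
(s_(k+1) − s_k) − t_k = 0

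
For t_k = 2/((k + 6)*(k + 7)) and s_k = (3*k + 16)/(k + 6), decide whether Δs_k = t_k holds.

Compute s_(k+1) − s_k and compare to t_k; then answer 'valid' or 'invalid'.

s_(k+1) = (3*k + 19)/(k + 7)
s_(k+1) − s_k = 2/(k**2 + 13*k + 42)
(s_(k+1) − s_k) − t_k = 0

valid (s_(k+1) − s_k reduces to t_k)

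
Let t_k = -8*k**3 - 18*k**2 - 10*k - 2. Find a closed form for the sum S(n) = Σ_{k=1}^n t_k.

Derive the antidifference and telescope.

S(n) = 2*n*(-n**3 - 5*n**2 - 8*n - 5)

Ratio r(k) = (4*k**3 + 21*k**2 + 35*k + 19)/(4*k**3 + 9*k**2 + 5*k + 1).
Factor: A=1; B=1; C=k**3 + 9*k**2/4 + 5*k/4 + 1/4.
Key eq: (1)·f(k+1) = (1)·f(k) + (k**3 + 9*k**2/4 + 5*k/4 + 1/4).
d = 4 from the (0,0,3) case.
Match coefficients ⇒ f(k) = k**2*(k**2 + k - 1)/4.
So s_k = (B(k−1)f/C)·t_k = (k**2*(k**2 + k - 1)/(4*k**3 + 9*k**2 + 5*k + 1))·t_k = 2*k**2*(-k**2 - k + 1).
Check: Δs_k = -8*k**3 - 18*k**2 - 10*k - 2. ✓
Evaluate: s_(n+1) = -2*n**4 - 10*n**3 - 16*n**2 - 10*n - 2; subtract s_(1) = -2 ⇒ S(n) = 2*n*(-n**3 - 5*n**2 - 8*n - 5).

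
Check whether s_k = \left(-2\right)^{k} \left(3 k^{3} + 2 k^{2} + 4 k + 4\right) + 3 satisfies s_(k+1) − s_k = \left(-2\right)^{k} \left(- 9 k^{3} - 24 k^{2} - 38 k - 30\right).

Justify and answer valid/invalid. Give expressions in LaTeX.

valid (s_(k+1) − s_k reduces to t_k)

s_(k+1) = (-2)**(k + 1)*(4*k + 3*(k + 1)**3 + 2*(k + 1)**2 + 8) + 3
s_(k+1) − s_k = (-2)**k*(-9*k**3 - 24*k**2 - 38*k - 30)
(s_(k+1) − s_k) − t_k = 0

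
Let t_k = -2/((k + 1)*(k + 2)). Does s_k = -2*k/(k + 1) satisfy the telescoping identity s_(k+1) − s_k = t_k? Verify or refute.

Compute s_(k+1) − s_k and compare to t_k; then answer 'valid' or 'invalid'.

s_(k+1) = 2*(-k - 1)/(k + 2)
s_(k+1) − s_k = -2/(k**2 + 3*k + 2)
(s_(k+1) − s_k) − t_k = 0

Valid — Δs_k = t_k.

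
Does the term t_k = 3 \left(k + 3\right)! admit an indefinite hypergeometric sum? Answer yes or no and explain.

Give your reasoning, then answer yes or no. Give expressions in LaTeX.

Ratio r(k) = k + 4.
A = k + 4, B = 1, C = 1.
Need (k + 4)·f(k+1) − (1)·f(k) = 1.
Degrees (1,0,0) ⇒ d ≤ -1.
Negative degree bound (-1): no f exists, t_k not Gosper-summable.

No; the degree bound rules out any f.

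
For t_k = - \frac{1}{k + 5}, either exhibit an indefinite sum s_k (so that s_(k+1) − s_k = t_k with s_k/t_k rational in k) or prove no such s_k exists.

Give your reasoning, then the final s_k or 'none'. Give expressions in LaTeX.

no hypergeometric antidifference exists

Ratio r(k) = (k + 5)/(k + 6).
Gosper form: A/B · C(k+1)/C(k) with A=k + 5, B=k + 6, C=1.
f must satisfy (k + 5)·f(k+1) − (k + 5)·f(k) = 1.
From deg A=1, deg B=1, deg C=0: d=0.
Write f(k) = c0. Then LHS − RHS = -1, requiring -1 = 0: contradictory. No certificate.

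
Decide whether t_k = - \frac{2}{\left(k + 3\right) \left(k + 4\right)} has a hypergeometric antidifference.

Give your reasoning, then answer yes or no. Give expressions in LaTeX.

Yes. s_k = - \frac{2 k}{3 k + 9}.

The ratio is (k + 3)/(k + 5).
A = k + 3, B = k + 5, C = 1.
Set up (k + 3)·f(k+1) − (k + 4)·f(k) − (1) = 0.
Degrees (1,1,0) ⇒ d ≤ 1.
Solving with deg f ≤ 1: f(k) = k/3.
Certificate R = B(k−1)f/C = k*(k + 4)/3 gives s_k = -2*k/(3*k + 9).
s_(k+1) − s_k = -2/(k**2 + 7*k + 12) = t_k.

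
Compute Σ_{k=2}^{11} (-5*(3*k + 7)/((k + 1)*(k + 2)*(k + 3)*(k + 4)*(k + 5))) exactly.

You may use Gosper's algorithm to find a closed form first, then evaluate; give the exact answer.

Σ = -101/1872

Step 1: r(k) = (k + 1)*(3*k + 10)/((k + 6)*(3*k + 7)).
Normal form (A,B,C) = (k + 1, k + 6, k + 7/3).
Solve (k + 1)·f(k+1) − (k + 5)·f(k) = k + 7/3.
From deg A=1, deg B=1, deg C=1: d=4.
A polynomial solution: f(k) = k*(k + 2)*(k**2 + 8*k + 19)/36.
Certificate R = B(k−1)f/C = k*(k + 2)*(k + 5)*(k**2 + 8*k + 19)/(12*(3*k + 7)) gives s_k = 5*k*(-k**2 - 8*k - 19)/(12*(k**3 + 8*k**2 + 19*k + 12)).
Verify: 5*(-3*k - 7)/(k**5 + 15*k**4 + 85*k**3 + 225*k**2 + 274*k + 120) matches t_k.
Telescoping: Σ = s_(12) − s_(2) = -259/624 − (-13/36) = -101/1872.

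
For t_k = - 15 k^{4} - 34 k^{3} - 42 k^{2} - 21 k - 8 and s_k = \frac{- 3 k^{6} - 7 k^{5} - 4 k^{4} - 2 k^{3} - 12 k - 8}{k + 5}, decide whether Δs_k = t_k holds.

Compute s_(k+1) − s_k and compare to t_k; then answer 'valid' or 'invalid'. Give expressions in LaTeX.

Invalid: residual \frac{3 \left(12 k^{5} + 108 k^{4} + 210 k^{3} + 233 k^{2} + 109 k + 36\right)}{k^{2} + 11 k + 30} ≠ 0.

s_(k+1) = (-3*k**6 - 25*k**5 - 84*k**4 - 148*k**3 - 145*k**2 - 87*k - 36)/(k + 6)
s_(k+1) − s_k = (-15*k**6 - 163*k**5 - 542*k**4 - 873*k**3 - 800*k**2 - 391*k - 132)/(k**2 + 11*k + 30)
(s_(k+1) − s_k) − t_k = 3*(12*k**5 + 108*k**4 + 210*k**3 + 233*k**2 + 109*k + 36)/(k**2 + 11*k + 30)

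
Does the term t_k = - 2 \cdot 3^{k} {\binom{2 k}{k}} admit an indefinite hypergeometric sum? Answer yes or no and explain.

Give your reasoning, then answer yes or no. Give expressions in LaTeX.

Ratio r(k) = 6*(2*k + 1)/(k + 1).
Take A(k)=12*k + 6, B(k)=k + 1, C(k)=1.
f must satisfy (12*k + 6)·f(k+1) − (k)·f(k) = 1.
d = -1 from the (1,1,0) case.
Negative degree bound (-1): no f exists, t_k not Gosper-summable.

No — negative degree bound, so no certificate f.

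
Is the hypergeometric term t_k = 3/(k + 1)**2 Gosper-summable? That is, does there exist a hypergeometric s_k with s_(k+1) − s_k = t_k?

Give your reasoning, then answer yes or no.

Ratio r(k) = (k + 1)**2/(k + 2)**2.
So A=k**2 + 2*k + 1 and B=k**2 + 4*k + 4, with C=1.
Solve (k**2 + 2*k + 1)·f(k+1) − (k**2 + 2*k + 1)·f(k) = 1.
Degrees (2,2,0) ⇒ d ≤ 0.
Put f(k) = c0: A·f(k+1) − B(k−1)·f(k) − C = -1; need -1 = 0 — inconsistent ⇒ no f, not summable.

No — key equation has no polynomial f.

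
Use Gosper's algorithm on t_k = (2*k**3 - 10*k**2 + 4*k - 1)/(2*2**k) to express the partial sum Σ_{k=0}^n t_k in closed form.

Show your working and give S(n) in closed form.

S(n) = 2**(-n - 1)*(-2**(n + 1) - 2*n**3 - 2*n**2 + 1)

r(k) = (2*k**3 - 4*k**2 - 10*k - 5)/(2*(2*k**3 - 10*k**2 + 4*k - 1)) after simplifying.
Take A(k)=1/2, B(k)=1, C(k)=k**3 - 5*k**2 + 2*k - 1/2.
Need (1/2)·f(k+1) − (1)·f(k) = k**3 - 5*k**2 + 2*k - 1/2.
Bound: deg f ≤ 3.
Coefficient equations give f(k) = -2*k**3 + 4*k**2 - 2*k + 1.
So s_k = (B(k−1)f/C)·t_k = (-2*(2*k**3 - 4*k**2 + 2*k - 1)/(2*k**3 - 10*k**2 + 4*k - 1))·t_k = (-2*k**3 + 4*k**2 - 2*k + 1)/2**k.
Verify: (2*k**3 - 10*k**2 + 4*k - 1)/(2*2**k) matches t_k.
s_(n+1) = 2**(-n - 1)*(-2*n**3 - 2*n**2 + 1) and s_(0) = 1, so S(n) = 2**(-n - 1)*(-2**(n + 1) - 2*n**3 - 2*n**2 + 1).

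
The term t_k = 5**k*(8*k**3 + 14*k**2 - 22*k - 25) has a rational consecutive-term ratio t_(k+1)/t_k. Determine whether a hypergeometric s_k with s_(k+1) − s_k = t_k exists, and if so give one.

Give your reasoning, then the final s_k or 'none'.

Step 1: r(k) = 5*(8*k**3 + 38*k**2 + 30*k - 25)/(8*k**3 + 14*k**2 - 22*k - 25).
A = 5, B = 1, C = k**3 + 7*k**2/4 - 11*k/4 - 25/8.
Set up (5)·f(k+1) − (1)·f(k) − (k**3 + 7*k**2/4 - 11*k/4 - 25/8) = 0.
deg f ≤ 3 (via 0,0,3).
Solve for f: f(k) = k*(2*k**2 - 4*k - 3)/8 (degree 3 ≤ 3).
So s_k = (B(k−1)f/C)·t_k = (k*(2*k**2 - 4*k - 3)/(8*k**3 + 14*k**2 - 22*k - 25))·t_k = 5**k*k*(2*k**2 - 4*k - 3).
s_(k+1) − s_k = 5**k*(8*k**3 + 14*k**2 - 22*k - 25) = t_k.

s_k = 5**k*k*(2*k**2 - 4*k - 3)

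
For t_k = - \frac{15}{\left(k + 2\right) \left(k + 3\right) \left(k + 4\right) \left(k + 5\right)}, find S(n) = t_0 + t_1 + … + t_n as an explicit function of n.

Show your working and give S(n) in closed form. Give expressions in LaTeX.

S(n) = \frac{5 \left(- n^{3} - 12 n^{2} - 47 n - 36\right)}{24 \left(n^{3} + 12 n^{2} + 47 n + 60\right)}

The ratio is (k + 2)/(k + 6).
Take A(k)=k + 2, B(k)=k + 6, C(k)=1.
Set up (k + 2)·f(k+1) − (k + 5)·f(k) − (1) = 0.
deg f ≤ 3 (via 1,1,0).
Coefficient equations give f(k) = k*(k**2 + 9*k + 26)/72.
So s_k = (B(k−1)f/C)·t_k = (k*(k + 5)*(k**2 + 9*k + 26)/72)·t_k = 5*k*(-k**2 - 9*k - 26)/(24*(k + 2)*(k + 3)*(k + 4)).
s_(k+1) − s_k = -15/(k**4 + 14*k**3 + 71*k**2 + 154*k + 120) = t_k.
Σ_(k=0)^n t_k = s_(n+1) − s_(0) = (5*(-n**3 - 12*n**2 - 47*n - 36)/(24*(n**3 + 12*n**2 + 47*n + 60))) − (0), i.e. 5*(-n**3 - 12*n**2 - 47*n - 36)/(24*(n**3 + 12*n**2 + 47*n + 60)).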